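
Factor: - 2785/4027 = -5^1*557^1 * 4027^( - 1 )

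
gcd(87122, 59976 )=98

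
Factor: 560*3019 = 2^4*5^1*7^1 * 3019^1 = 1690640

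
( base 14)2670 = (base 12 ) 3ab6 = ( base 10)6762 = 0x1A6A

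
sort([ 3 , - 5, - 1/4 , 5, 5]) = [ - 5, - 1/4,  3, 5, 5 ]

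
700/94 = 350/47 = 7.45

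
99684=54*1846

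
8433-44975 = -36542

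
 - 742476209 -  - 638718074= - 103758135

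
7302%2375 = 177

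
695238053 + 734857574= 1430095627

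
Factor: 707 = 7^1*101^1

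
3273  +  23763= 27036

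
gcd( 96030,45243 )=99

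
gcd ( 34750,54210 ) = 1390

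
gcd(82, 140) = 2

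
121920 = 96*1270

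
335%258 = 77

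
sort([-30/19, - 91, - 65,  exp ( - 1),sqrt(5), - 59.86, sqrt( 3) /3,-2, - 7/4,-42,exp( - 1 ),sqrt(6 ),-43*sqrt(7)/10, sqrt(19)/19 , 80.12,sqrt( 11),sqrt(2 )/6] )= [-91, - 65, - 59.86 ,-42 , - 43*sqrt(7)/10,-2,-7/4,- 30/19,sqrt(19 )/19,sqrt( 2) /6, exp( - 1 ),exp( - 1), sqrt( 3)/3 , sqrt( 5),  sqrt( 6), sqrt ( 11) , 80.12]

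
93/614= 93/614 = 0.15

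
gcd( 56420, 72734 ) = 2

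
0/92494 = 0 =0.00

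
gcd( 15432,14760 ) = 24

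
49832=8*6229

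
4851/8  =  606 + 3/8= 606.38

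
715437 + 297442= 1012879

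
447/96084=149/32028= 0.00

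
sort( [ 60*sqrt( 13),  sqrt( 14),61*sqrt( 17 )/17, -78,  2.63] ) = [ - 78,2.63 , sqrt (14),61* sqrt(17 )/17,  60*sqrt( 13 )]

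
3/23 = 3/23=0.13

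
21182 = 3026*7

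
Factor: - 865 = -5^1*173^1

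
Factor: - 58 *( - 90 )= 5220= 2^2*3^2 * 5^1*29^1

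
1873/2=1873/2=936.50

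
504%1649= 504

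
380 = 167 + 213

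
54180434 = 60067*902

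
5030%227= 36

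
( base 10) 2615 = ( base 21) 5JB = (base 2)101000110111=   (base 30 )2r5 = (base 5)40430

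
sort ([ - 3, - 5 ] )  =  [-5, - 3] 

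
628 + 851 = 1479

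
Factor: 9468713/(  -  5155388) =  - 2^( - 2)*7^(-2 )*29^(- 1)*907^( - 1)*9468713^1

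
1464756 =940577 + 524179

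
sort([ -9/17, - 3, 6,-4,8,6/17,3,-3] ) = [- 4, - 3, - 3,-9/17,6/17,3, 6,8]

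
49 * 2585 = 126665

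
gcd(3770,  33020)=130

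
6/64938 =1/10823 = 0.00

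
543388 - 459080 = 84308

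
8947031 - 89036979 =  -  80089948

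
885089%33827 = 5587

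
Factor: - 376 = - 2^3 * 47^1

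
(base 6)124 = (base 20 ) 2c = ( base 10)52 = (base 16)34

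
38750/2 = 19375 = 19375.00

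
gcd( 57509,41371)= 1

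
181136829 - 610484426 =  - 429347597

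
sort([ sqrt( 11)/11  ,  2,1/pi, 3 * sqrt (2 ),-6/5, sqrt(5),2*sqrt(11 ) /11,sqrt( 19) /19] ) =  [ - 6/5,sqrt ( 19) /19,sqrt ( 11) /11,1/pi , 2*sqrt (11 )/11,2,sqrt( 5),3 *sqrt( 2)] 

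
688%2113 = 688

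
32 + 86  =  118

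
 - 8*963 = - 7704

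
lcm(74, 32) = 1184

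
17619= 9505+8114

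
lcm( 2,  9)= 18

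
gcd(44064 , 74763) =81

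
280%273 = 7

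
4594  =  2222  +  2372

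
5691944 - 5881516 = -189572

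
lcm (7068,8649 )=657324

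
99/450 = 11/50 = 0.22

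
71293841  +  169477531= 240771372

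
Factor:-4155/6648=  - 5/8 = -2^(-3)*5^1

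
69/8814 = 23/2938= 0.01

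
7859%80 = 19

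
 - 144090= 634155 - 778245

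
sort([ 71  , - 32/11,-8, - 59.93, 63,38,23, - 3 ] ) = [  -  59.93, - 8, - 3, - 32/11,23,38,63,71]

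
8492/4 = 2123 = 2123.00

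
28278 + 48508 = 76786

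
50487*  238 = 12015906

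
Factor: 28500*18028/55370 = 51379800/5537 = 2^3 * 3^1*5^2*7^( - 2)*19^1*113^( - 1)*4507^1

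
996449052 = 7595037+988854015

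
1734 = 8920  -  7186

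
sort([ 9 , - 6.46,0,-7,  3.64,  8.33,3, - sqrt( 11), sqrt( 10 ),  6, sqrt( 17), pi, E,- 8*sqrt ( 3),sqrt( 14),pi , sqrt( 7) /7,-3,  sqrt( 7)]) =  [  -  8*sqrt( 3 ),- 7,-6.46,  -  sqrt(11),-3, 0, sqrt( 7) /7,sqrt( 7 ), E, 3,pi,pi,  sqrt( 10),3.64,sqrt( 14),sqrt(17 ),6,8.33,  9]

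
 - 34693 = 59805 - 94498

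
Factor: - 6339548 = -2^2*47^1*33721^1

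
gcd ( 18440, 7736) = 8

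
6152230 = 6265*982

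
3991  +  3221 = 7212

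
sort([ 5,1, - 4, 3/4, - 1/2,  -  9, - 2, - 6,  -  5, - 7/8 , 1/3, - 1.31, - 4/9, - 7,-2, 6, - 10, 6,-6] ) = [ - 10, - 9, - 7, - 6,-6, - 5 , - 4 , -2, - 2,- 1.31,-7/8, - 1/2, - 4/9,1/3,3/4, 1, 5, 6, 6 ] 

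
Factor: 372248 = 2^3*19^1 * 31^1*79^1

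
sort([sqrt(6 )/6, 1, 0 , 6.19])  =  [ 0,sqrt(6) /6, 1, 6.19]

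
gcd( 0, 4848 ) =4848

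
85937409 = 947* 90747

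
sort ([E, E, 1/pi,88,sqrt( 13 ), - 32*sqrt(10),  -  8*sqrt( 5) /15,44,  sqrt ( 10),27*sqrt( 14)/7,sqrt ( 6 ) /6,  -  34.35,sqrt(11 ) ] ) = [ - 32 * sqrt ( 10 ), - 34.35, - 8*sqrt (5 ) /15, 1/pi,sqrt ( 6 )/6,E,E , sqrt(10),sqrt( 11),sqrt (13),27*sqrt(14 ) /7, 44,88] 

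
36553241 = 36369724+183517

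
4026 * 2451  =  9867726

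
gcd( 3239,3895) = 41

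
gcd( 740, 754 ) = 2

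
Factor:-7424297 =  - 397^1*18701^1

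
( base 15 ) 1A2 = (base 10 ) 377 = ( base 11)313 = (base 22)h3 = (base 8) 571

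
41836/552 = 10459/138  =  75.79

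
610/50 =61/5 = 12.20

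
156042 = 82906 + 73136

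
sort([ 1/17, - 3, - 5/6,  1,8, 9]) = [ - 3,-5/6,  1/17,1 , 8,9 ]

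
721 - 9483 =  - 8762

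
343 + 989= 1332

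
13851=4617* 3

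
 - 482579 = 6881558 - 7364137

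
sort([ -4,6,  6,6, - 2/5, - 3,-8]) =[ -8,- 4, - 3  ,-2/5,6, 6,6]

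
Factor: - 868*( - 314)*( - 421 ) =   -  114744392= - 2^3*7^1*31^1*157^1*421^1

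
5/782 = 5/782 = 0.01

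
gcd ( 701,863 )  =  1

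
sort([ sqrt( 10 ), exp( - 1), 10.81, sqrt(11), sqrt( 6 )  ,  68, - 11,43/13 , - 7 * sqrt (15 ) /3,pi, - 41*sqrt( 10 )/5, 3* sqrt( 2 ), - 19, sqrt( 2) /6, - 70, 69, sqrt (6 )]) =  [- 70, - 41 * sqrt( 10)/5, - 19, - 11, - 7*sqrt( 15 ) /3,sqrt(2 )/6,exp (  -  1), sqrt(6 ),sqrt(6),pi,sqrt( 10 ), 43/13, sqrt ( 11) , 3*sqrt( 2 ), 10.81, 68,69 ]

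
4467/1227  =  3 + 262/409 = 3.64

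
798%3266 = 798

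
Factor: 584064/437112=2^4*3^1*13^1*467^( - 1)= 624/467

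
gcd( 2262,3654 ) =174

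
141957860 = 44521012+97436848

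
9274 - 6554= 2720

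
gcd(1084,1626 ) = 542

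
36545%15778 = 4989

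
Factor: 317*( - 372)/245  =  -117924/245 = -2^2*3^1*5^( -1)*7^( -2) * 31^1*317^1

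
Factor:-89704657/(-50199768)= 2^(-3)*3^(-2)*7^1*83^1*103^1 * 691^(-1 )*1009^(  -  1)*1499^1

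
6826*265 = 1808890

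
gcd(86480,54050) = 10810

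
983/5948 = 983/5948= 0.17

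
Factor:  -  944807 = - 151^1 * 6257^1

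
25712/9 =2856  +  8/9 = 2856.89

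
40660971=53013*767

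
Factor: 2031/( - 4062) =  - 2^( - 1) = - 1/2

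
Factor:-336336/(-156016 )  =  3^1 * 11^1*13^1*199^(-1)  =  429/199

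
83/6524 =83/6524 = 0.01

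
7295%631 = 354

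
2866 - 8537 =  - 5671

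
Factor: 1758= 2^1 *3^1 * 293^1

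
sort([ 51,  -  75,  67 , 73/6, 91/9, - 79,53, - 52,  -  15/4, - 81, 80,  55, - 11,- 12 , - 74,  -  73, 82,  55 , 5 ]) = [ - 81,  -  79, - 75, - 74, - 73, -52 ,  -  12, - 11, - 15/4,5, 91/9,  73/6, 51, 53, 55, 55,  67,80, 82]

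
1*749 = 749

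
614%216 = 182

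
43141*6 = 258846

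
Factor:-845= -5^1 *13^2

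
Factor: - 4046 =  - 2^1*7^1*17^2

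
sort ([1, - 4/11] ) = [ - 4/11,1] 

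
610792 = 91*6712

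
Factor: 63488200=2^3*5^2*17^1 * 71^1* 263^1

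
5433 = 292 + 5141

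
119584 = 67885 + 51699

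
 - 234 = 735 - 969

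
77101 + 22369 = 99470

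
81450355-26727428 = 54722927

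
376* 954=358704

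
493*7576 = 3734968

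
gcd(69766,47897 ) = 1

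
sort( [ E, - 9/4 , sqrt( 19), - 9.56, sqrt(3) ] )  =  [-9.56,-9/4,sqrt ( 3), E, sqrt(19) ] 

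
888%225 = 213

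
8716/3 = 8716/3 = 2905.33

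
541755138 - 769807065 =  - 228051927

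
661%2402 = 661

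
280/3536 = 35/442 = 0.08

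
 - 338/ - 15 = 22+ 8/15 =22.53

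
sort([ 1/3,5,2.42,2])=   [ 1/3,2,2.42,5 ] 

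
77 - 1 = 76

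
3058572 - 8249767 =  - 5191195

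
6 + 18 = 24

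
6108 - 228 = 5880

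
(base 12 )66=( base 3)2220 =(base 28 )2m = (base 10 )78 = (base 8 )116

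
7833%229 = 47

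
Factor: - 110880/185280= - 231/386 = - 2^(  -  1 )*3^1 * 7^1 * 11^1*193^( - 1 ) 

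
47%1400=47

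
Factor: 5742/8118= 29^1 * 41^(-1 )= 29/41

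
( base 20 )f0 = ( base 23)d1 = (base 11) 253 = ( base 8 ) 454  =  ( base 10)300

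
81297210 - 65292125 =16005085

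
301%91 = 28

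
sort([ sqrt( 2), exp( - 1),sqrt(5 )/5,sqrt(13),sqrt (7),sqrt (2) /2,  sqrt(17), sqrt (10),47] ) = [ exp( - 1) , sqrt(5 )/5,sqrt (2)/2,  sqrt( 2 ),sqrt (7),sqrt( 10 ),sqrt(13),sqrt (17 ),47 ] 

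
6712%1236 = 532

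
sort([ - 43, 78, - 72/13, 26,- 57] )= [  -  57,-43,  -  72/13, 26,78]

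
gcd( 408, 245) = 1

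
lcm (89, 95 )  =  8455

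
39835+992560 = 1032395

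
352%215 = 137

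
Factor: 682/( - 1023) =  - 2^1*3^( - 1) = - 2/3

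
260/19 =13  +  13/19 = 13.68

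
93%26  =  15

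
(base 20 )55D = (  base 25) 39D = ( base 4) 201001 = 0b100001000001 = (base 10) 2113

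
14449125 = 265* 54525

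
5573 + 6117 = 11690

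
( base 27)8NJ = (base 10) 6472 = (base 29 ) 7K5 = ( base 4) 1211020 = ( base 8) 14510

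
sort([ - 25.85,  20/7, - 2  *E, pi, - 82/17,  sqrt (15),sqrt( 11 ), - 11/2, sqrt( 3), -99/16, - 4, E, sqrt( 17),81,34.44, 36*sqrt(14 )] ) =[-25.85,-99/16, - 11/2,-2  *  E,- 82/17, - 4,sqrt( 3), E,20/7, pi, sqrt( 11 ),  sqrt(15),sqrt( 17 ),  34.44,81,36*sqrt( 14 )] 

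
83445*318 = 26535510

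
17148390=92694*185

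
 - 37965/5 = -7593 = - 7593.00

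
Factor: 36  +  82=2^1 * 59^1=118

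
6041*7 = 42287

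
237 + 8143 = 8380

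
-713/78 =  - 713/78 = - 9.14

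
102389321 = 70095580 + 32293741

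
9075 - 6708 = 2367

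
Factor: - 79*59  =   - 4661=- 59^1*79^1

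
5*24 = 120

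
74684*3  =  224052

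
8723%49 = 1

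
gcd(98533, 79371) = 1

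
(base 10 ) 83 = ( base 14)5d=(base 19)47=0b1010011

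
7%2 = 1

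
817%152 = 57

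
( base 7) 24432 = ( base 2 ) 1100011111001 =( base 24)B29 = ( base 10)6393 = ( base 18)11D3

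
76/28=19/7 = 2.71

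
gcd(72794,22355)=17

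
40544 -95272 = -54728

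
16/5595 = 16/5595 = 0.00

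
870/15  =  58 = 58.00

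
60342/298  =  30171/149 = 202.49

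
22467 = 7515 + 14952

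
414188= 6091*68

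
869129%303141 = 262847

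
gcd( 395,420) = 5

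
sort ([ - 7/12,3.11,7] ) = [ - 7/12, 3.11 , 7] 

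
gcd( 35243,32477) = 1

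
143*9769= 1396967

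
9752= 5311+4441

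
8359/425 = 19 + 284/425 = 19.67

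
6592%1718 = 1438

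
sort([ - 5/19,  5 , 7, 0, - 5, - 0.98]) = [ - 5 , - 0.98, - 5/19  ,  0, 5, 7] 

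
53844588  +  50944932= 104789520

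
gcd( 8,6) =2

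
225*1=225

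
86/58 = 43/29 = 1.48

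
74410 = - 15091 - -89501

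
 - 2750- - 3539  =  789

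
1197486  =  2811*426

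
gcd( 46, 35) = 1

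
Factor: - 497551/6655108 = -2^( - 2) * 497551^1*1663777^ ( - 1 )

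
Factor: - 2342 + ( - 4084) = -2^1*3^3*7^1* 17^1 = - 6426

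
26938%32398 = 26938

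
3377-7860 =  - 4483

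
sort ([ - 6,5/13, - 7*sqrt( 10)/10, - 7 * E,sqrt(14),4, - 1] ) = [-7 * E,-6,-7*sqrt( 10)/10, - 1, 5/13, sqrt (14),4]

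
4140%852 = 732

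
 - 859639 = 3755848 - 4615487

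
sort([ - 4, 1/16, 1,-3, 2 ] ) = [-4, - 3 , 1/16, 1, 2 ] 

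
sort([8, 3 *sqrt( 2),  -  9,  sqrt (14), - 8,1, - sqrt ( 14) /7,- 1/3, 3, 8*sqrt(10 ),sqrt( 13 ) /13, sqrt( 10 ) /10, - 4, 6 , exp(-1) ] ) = [ - 9,- 8, - 4, - sqrt(14 )/7, - 1/3,sqrt(13 )/13, sqrt(10) /10,exp( - 1 ),1,3, sqrt(14 ),  3* sqrt( 2), 6,8, 8 * sqrt( 10)]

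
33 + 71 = 104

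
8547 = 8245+302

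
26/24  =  13/12= 1.08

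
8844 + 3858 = 12702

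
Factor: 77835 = 3^1*5^1 * 5189^1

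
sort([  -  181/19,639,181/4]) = [-181/19, 181/4,  639]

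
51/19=2  +  13/19 = 2.68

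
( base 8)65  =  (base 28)1p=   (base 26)21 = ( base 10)53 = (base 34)1j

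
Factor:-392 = -2^3*7^2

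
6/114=1/19 = 0.05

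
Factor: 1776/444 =4 = 2^2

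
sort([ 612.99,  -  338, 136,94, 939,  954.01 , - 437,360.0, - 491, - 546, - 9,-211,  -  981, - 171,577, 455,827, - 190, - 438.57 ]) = [ - 981, - 546, - 491,-438.57,  -  437, - 338, - 211, - 190, - 171, - 9,94,136,360.0,455, 577,612.99,827,939,954.01]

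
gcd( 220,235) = 5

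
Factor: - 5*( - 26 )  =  130  =  2^1 * 5^1*13^1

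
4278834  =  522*8197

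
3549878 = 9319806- 5769928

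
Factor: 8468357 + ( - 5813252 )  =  2655105 =3^1*5^1* 177007^1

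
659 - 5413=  - 4754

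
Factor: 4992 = 2^7*  3^1 *13^1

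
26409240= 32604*810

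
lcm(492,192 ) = 7872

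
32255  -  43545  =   - 11290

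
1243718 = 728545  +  515173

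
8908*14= 124712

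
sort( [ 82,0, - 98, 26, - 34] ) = [ - 98, - 34,0,26,82 ] 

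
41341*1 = 41341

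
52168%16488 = 2704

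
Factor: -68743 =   -  68743^1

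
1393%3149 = 1393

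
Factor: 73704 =2^3*3^1 * 37^1* 83^1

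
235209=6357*37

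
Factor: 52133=37^1 * 1409^1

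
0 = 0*28509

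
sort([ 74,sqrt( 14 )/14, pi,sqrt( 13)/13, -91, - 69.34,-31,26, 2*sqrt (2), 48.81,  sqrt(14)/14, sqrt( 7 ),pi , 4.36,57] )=[-91, - 69.34,-31,sqrt( 14)/14, sqrt(14) /14, sqrt( 13 )/13, sqrt( 7 ),2*sqrt( 2),pi, pi, 4.36,  26, 48.81 , 57, 74]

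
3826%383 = 379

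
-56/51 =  -56/51 = - 1.10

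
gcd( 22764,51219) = 5691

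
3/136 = 3/136 = 0.02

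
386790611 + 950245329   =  1337035940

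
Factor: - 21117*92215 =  -1947304155 = -  3^1*5^1*7039^1*18443^1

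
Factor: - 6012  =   - 2^2*3^2*167^1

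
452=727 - 275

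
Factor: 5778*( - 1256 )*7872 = - 2^10* 3^4 * 41^1*107^1*157^1 =- 57128426496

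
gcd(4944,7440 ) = 48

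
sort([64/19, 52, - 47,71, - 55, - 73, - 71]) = [ - 73,- 71, - 55, - 47,  64/19 , 52,71] 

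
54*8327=449658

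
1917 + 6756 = 8673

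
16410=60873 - 44463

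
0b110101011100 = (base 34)2WK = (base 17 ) be3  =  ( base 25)5bk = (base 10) 3420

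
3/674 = 3/674=0.00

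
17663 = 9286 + 8377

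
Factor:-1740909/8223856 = -2^( - 4)*3^1*513991^ ( - 1 )*580303^1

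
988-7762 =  - 6774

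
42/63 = 2/3 = 0.67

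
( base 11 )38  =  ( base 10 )41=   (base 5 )131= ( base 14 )2D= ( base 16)29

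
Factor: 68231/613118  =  71/638 =2^( - 1)*11^( - 1) * 29^( - 1 )*71^1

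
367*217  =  79639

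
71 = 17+54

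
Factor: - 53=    - 53^1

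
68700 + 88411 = 157111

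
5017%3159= 1858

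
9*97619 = 878571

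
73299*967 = 70880133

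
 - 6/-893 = 6/893 = 0.01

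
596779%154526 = 133201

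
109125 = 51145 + 57980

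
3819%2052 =1767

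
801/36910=801/36910= 0.02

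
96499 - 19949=76550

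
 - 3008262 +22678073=19669811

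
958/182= 479/91 = 5.26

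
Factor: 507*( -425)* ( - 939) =3^2*5^2*13^2 * 17^1*313^1 = 202331025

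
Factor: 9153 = 3^4*113^1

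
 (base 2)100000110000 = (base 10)2096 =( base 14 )a9a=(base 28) 2io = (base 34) 1rm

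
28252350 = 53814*525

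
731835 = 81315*9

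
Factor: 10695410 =2^1*5^1*11^1 * 97231^1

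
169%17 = 16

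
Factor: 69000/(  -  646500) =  - 46/431= - 2^1*23^1 * 431^( - 1)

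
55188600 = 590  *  93540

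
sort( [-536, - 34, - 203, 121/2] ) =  [ - 536  , - 203, - 34,121/2 ] 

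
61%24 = 13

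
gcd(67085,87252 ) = 1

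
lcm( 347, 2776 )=2776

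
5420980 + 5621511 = 11042491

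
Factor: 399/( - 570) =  - 2^( - 1)*5^(  -  1 )* 7^1 = - 7/10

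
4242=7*606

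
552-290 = 262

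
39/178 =39/178=0.22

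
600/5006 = 300/2503 = 0.12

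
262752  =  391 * 672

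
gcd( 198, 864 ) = 18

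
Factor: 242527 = 29^1*8363^1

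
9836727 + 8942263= 18778990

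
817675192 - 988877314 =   -  171202122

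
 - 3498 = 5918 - 9416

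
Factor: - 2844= - 2^2*3^2 * 79^1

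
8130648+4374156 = 12504804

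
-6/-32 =3/16 = 0.19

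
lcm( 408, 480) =8160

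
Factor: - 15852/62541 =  - 2^2*3^( - 1)* 1321^1*6949^( - 1) = - 5284/20847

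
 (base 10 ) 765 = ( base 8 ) 1375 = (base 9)1040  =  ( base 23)1a6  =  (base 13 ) 46b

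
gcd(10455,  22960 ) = 205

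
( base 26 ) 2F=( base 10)67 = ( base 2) 1000011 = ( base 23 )2l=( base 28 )2b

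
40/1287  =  40/1287 =0.03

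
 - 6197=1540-7737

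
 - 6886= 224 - 7110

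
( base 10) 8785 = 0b10001001010001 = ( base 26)cpn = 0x2251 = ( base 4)2021101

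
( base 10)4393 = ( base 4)1010221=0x1129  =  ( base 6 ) 32201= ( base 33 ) 414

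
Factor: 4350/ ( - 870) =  - 5^1 = -5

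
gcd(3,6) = 3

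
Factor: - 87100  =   - 2^2*5^2*13^1* 67^1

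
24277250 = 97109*250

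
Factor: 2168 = 2^3*271^1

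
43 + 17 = 60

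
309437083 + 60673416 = 370110499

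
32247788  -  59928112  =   - 27680324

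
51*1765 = 90015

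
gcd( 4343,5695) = 1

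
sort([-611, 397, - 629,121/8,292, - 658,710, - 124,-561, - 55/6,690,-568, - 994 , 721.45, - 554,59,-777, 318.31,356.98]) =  [  -  994,-777,-658,-629, - 611, - 568 ,-561, - 554 , - 124, - 55/6,121/8, 59, 292, 318.31,356.98, 397,690, 710, 721.45] 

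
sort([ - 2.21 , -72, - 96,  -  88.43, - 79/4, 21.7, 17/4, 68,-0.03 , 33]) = [ - 96,-88.43,  -  72,-79/4, - 2.21, - 0.03 , 17/4,  21.7, 33, 68]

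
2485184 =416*5974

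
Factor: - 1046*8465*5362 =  - 2^2*5^1*7^1* 383^1*523^1*1693^1 =- 47477239180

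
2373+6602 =8975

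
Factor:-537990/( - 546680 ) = 681/692 = 2^( - 2)*3^1*173^( - 1)*227^1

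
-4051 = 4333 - 8384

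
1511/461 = 3 + 128/461= 3.28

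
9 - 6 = 3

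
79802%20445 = 18467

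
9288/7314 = 1548/1219= 1.27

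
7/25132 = 7/25132 = 0.00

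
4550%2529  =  2021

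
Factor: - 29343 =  - 3^1*9781^1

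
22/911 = 22/911= 0.02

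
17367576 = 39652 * 438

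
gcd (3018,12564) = 6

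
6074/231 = 6074/231=26.29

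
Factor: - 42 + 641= 599^1 = 599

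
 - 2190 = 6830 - 9020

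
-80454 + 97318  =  16864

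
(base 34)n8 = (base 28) 106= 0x316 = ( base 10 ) 790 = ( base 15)37a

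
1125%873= 252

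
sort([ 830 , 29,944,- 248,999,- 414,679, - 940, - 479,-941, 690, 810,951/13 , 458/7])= [ - 941, - 940,-479,-414, - 248, 29,458/7, 951/13, 679, 690,810,830,944, 999 ] 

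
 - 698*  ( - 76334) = 53281132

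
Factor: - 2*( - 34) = 68 = 2^2*17^1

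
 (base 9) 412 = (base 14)19D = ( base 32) AF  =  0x14F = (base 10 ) 335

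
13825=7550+6275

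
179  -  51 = 128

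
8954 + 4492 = 13446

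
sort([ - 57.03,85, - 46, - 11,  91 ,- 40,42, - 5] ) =[ - 57.03, - 46, - 40, - 11, - 5,  42,85,91 ]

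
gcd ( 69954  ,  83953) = 1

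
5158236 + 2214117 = 7372353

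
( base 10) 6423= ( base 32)68N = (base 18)11EF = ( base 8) 14427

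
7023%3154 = 715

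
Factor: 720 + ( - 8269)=  -  7549^1 =- 7549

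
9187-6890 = 2297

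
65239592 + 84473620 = 149713212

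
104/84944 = 13/10618=0.00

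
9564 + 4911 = 14475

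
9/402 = 3/134   =  0.02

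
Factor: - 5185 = -5^1 *17^1  *61^1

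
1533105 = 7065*217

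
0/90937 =0= 0.00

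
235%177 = 58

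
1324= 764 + 560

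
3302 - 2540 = 762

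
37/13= 2 + 11/13 = 2.85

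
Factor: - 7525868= - 2^2*7^1*268781^1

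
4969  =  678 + 4291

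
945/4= 945/4 = 236.25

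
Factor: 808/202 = 2^2 =4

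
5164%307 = 252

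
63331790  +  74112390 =137444180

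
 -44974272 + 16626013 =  - 28348259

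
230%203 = 27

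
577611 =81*7131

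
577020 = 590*978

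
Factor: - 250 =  - 2^1*5^3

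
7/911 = 7/911=0.01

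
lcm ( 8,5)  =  40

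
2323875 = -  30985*( - 75)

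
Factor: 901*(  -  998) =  - 899198 = - 2^1 * 17^1*53^1*499^1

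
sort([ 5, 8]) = [5,8 ] 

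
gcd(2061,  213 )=3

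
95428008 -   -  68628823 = 164056831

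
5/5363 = 5/5363 = 0.00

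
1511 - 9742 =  - 8231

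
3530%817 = 262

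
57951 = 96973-39022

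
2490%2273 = 217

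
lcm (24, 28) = 168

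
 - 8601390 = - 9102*945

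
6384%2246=1892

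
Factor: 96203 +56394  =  152597^1 = 152597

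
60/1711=60/1711 = 0.04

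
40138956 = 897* 44748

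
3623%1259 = 1105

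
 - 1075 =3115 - 4190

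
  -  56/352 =  -  7/44 = - 0.16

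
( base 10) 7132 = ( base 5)212012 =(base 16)1bdc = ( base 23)db2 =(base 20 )hgc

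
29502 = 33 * 894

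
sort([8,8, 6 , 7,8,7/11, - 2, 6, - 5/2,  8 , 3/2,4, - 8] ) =[ - 8, -5/2 ,  -  2,7/11,3/2, 4,6,6,7,8, 8, 8,8] 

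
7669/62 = 7669/62 = 123.69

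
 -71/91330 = - 71/91330 = - 0.00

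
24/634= 12/317 =0.04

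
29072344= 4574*6356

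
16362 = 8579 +7783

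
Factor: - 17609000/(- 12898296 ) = 3^( -2)*5^3*17609^1*179143^( - 1) = 2201125/1612287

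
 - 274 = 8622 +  - 8896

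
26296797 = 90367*291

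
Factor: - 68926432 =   -  2^5*17^1*126703^1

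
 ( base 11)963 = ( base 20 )2hi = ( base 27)1fo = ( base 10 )1158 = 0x486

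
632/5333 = 632/5333 = 0.12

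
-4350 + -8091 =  - 12441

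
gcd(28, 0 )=28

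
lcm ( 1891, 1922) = 117242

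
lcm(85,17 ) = 85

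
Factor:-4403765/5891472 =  -2^( - 4)*3^( - 2 )*5^1*17^1*103^1*163^(-1 )*251^( - 1 )*503^1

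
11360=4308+7052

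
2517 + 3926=6443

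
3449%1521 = 407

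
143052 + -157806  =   - 14754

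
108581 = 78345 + 30236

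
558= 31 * 18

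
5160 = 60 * 86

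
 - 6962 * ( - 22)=153164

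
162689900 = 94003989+68685911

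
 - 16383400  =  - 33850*484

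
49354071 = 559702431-510348360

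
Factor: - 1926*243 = - 2^1*3^7*107^1 =-  468018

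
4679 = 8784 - 4105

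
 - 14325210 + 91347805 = 77022595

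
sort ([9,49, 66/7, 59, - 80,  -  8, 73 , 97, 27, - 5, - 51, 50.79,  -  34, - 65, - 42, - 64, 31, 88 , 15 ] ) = [ - 80,-65, - 64, - 51, - 42,-34, - 8, - 5,9,  66/7,15,27, 31,49, 50.79,59, 73, 88, 97 ]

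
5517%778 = 71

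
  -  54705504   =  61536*( - 889 )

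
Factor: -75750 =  - 2^1*3^1 * 5^3* 101^1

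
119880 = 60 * 1998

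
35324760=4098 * 8620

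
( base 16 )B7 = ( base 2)10110111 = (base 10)183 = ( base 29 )69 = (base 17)AD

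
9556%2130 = 1036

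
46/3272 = 23/1636  =  0.01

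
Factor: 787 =787^1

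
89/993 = 89/993 = 0.09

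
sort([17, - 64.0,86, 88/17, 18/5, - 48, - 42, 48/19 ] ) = [ -64.0, - 48, - 42, 48/19,18/5,  88/17, 17, 86]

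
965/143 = 6+107/143= 6.75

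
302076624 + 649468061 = 951544685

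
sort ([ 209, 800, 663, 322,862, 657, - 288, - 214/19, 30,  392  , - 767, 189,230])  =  [- 767, - 288, - 214/19,30,189, 209,230, 322, 392, 657,663 , 800,  862]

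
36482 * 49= 1787618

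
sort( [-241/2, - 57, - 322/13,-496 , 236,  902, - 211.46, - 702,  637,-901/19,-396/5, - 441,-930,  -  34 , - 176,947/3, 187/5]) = [ - 930, - 702, - 496, - 441,  -  211.46,-176, - 241/2, - 396/5,-57, - 901/19,-34,- 322/13, 187/5, 236, 947/3, 637,  902 ]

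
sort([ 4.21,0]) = [0,4.21 ] 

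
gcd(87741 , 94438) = 1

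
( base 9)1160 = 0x360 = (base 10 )864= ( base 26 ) 176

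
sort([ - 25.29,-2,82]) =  [-25.29,-2, 82]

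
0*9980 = 0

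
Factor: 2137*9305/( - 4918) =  - 19884785/4918 = - 2^ ( - 1 )*5^1*1861^1 * 2137^1*2459^( - 1) 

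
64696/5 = 12939 + 1/5 = 12939.20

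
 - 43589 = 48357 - 91946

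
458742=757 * 606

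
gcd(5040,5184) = 144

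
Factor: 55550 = 2^1*5^2*11^1*101^1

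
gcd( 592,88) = 8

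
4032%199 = 52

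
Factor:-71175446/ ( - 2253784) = 2^( - 2 )*13^(-2)*1667^( - 1 ) * 35587723^1= 35587723/1126892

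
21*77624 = 1630104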